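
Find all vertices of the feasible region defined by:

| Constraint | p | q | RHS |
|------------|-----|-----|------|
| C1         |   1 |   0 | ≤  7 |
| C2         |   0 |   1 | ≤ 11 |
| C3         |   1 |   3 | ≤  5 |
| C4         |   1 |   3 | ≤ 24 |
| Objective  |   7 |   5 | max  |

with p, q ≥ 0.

(0, 0), (5, 0), (0, 1.667)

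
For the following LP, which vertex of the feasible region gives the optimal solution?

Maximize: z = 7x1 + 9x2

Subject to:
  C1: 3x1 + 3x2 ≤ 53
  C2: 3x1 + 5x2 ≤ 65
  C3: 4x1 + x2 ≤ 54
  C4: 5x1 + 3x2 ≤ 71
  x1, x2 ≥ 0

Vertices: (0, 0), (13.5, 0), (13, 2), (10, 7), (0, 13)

Evaluate the objective at each vertex of the feasible region:
  z(0, 0) = 0
  z(13.5, 0) = 94.5
  z(13, 2) = 109
  z(10, 7) = 133  ←
  z(0, 13) = 117
The maximum is at x1 = 10, x2 = 7.

(10, 7)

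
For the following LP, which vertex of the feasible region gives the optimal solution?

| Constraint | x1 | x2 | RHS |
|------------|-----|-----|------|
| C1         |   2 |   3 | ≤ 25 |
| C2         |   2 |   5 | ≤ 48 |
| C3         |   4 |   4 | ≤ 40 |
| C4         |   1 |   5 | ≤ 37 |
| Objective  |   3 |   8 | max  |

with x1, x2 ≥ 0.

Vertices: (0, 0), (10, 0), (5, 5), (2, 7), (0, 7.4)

Evaluate the objective at each vertex of the feasible region:
  z(0, 0) = 0
  z(10, 0) = 30
  z(5, 5) = 55
  z(2, 7) = 62  ←
  z(0, 7.4) = 59.2
The maximum is at x1 = 2, x2 = 7.

(2, 7)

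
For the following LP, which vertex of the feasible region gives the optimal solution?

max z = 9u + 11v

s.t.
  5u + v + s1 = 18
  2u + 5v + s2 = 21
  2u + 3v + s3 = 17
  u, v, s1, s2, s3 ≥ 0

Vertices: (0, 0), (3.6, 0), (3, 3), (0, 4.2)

Evaluate the objective at each vertex of the feasible region:
  z(0, 0) = 0
  z(3.6, 0) = 32.4
  z(3, 3) = 60  ←
  z(0, 4.2) = 46.2
The maximum is at u = 3, v = 3.

(3, 3)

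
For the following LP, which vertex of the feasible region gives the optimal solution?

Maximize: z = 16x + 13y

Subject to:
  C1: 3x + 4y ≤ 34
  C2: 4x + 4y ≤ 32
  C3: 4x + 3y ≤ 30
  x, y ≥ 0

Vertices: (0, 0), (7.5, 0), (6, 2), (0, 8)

Evaluate the objective at each vertex of the feasible region:
  z(0, 0) = 0
  z(7.5, 0) = 120
  z(6, 2) = 122  ←
  z(0, 8) = 104
The maximum is at x = 6, y = 2.

(6, 2)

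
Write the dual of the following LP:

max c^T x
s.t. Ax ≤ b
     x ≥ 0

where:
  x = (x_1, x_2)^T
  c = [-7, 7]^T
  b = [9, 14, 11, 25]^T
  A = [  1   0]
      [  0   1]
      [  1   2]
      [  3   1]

Primal max cᵀx s.t. Ax ≤ b, x ≥ 0  →  Dual min bᵀy s.t. Aᵀy ≥ c, y ≥ 0.

Minimize: z = 9y1 + 14y2 + 11y3 + 25y4

Subject to:
  y1 + y3 + 3y4 ≥ -7
  y2 + 2y3 + y4 ≥ 7
  y1, y2, y3, y4 ≥ 0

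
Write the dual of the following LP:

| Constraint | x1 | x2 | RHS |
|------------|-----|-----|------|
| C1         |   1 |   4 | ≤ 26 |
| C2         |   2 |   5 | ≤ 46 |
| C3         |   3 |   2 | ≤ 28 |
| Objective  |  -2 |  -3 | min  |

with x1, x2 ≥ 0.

Primal min cᵀx s.t. Ax ≤ b, x ≥ 0  →  Dual max −bᵀy s.t. Aᵀy ≥ −c, y ≥ 0.

Maximize: z = -26y1 - 46y2 - 28y3

Subject to:
  y1 + 2y2 + 3y3 ≥ 2
  4y1 + 5y2 + 2y3 ≥ 3
  y1, y2, y3 ≥ 0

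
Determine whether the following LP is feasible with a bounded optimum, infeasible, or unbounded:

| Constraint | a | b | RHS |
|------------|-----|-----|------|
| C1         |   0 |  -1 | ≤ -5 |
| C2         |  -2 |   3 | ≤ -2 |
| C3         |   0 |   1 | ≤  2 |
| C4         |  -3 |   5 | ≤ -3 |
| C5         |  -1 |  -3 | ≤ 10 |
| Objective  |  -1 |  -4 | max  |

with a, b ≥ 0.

Infeasible (no feasible solution exists)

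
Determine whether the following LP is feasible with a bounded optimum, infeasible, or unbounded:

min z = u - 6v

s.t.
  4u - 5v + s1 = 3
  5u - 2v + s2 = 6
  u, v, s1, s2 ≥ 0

Unbounded (objective can decrease without bound)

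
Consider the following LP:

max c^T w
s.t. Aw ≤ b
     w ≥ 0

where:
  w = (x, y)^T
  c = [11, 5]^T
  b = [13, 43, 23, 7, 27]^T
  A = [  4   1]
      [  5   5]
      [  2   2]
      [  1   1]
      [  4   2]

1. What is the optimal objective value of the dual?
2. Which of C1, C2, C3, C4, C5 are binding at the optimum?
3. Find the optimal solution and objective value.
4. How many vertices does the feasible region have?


1. 47
2. C1, C4
3. x = 2, y = 5, z = 47
4. 4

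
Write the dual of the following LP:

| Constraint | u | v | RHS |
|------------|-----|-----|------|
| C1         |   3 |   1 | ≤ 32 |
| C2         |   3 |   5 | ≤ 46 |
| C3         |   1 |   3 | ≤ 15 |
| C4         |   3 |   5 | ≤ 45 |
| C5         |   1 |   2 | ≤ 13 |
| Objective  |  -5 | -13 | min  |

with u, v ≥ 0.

Primal min cᵀx s.t. Ax ≤ b, x ≥ 0  →  Dual max −bᵀy s.t. Aᵀy ≥ −c, y ≥ 0.

Maximize: z = -32y1 - 46y2 - 15y3 - 45y4 - 13y5

Subject to:
  3y1 + 3y2 + y3 + 3y4 + y5 ≥ 5
  y1 + 5y2 + 3y3 + 5y4 + 2y5 ≥ 13
  y1, y2, y3, y4, y5 ≥ 0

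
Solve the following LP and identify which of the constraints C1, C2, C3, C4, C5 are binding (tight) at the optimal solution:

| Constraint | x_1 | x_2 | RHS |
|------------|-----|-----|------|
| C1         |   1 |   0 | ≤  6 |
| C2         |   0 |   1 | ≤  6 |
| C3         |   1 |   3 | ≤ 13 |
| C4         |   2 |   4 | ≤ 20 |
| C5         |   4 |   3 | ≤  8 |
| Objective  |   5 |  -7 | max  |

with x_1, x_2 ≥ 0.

At x_1 = 2, x_2 = 0, compute slack b - a·x for each constraint:
  C1: 6 − 2 = 4  (slack)
  C2: 6 − 0 = 6  (slack)
  C3: 13 − 2 = 11  (slack)
  C4: 20 − 4 = 16  (slack)
  C5: 8 − 8 = 0  (binding)

Optimal: x_1 = 2, x_2 = 0
Binding: C5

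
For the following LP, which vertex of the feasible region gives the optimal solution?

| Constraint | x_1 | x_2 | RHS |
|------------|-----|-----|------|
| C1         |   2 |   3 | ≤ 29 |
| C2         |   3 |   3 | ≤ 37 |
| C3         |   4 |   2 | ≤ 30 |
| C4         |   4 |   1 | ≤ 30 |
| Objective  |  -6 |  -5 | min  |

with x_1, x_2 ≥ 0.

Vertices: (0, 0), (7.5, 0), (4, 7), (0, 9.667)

Evaluate the objective at each vertex of the feasible region:
  z(0, 0) = 0
  z(7.5, 0) = -45
  z(4, 7) = -59  ←
  z(0, 9.667) = -48.33
The minimum is at x_1 = 4, x_2 = 7.

(4, 7)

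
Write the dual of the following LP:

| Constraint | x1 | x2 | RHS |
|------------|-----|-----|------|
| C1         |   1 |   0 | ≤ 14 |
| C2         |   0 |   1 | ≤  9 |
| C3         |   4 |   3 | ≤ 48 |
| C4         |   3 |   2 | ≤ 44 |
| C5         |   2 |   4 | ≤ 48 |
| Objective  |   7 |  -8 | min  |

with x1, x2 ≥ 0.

Primal min cᵀx s.t. Ax ≤ b, x ≥ 0  →  Dual max −bᵀy s.t. Aᵀy ≥ −c, y ≥ 0.

Maximize: z = -14y1 - 9y2 - 48y3 - 44y4 - 48y5

Subject to:
  y1 + 4y3 + 3y4 + 2y5 ≥ -7
  y2 + 3y3 + 2y4 + 4y5 ≥ 8
  y1, y2, y3, y4, y5 ≥ 0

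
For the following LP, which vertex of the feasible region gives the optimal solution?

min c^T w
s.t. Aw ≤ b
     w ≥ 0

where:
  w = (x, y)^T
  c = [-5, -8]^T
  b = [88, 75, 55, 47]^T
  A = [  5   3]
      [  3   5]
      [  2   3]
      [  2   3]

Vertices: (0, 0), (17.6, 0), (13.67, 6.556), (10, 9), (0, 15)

Evaluate the objective at each vertex of the feasible region:
  z(0, 0) = 0
  z(17.6, 0) = -88
  z(13.67, 6.556) = -120.8
  z(10, 9) = -122  ←
  z(0, 15) = -120
The minimum is at x = 10, y = 9.

(10, 9)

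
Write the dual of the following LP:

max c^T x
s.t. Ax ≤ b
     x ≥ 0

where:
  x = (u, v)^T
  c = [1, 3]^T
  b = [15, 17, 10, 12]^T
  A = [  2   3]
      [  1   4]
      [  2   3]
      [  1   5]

Primal max cᵀx s.t. Ax ≤ b, x ≥ 0  →  Dual min bᵀy s.t. Aᵀy ≥ c, y ≥ 0.

Minimize: z = 15y1 + 17y2 + 10y3 + 12y4

Subject to:
  2y1 + y2 + 2y3 + y4 ≥ 1
  3y1 + 4y2 + 3y3 + 5y4 ≥ 3
  y1, y2, y3, y4 ≥ 0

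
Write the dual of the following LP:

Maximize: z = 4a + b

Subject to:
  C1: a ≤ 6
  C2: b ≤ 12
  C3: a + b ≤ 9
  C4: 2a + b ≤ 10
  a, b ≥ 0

Primal max cᵀx s.t. Ax ≤ b, x ≥ 0  →  Dual min bᵀy s.t. Aᵀy ≥ c, y ≥ 0.

Minimize: z = 6y1 + 12y2 + 9y3 + 10y4

Subject to:
  y1 + y3 + 2y4 ≥ 4
  y2 + y3 + y4 ≥ 1
  y1, y2, y3, y4 ≥ 0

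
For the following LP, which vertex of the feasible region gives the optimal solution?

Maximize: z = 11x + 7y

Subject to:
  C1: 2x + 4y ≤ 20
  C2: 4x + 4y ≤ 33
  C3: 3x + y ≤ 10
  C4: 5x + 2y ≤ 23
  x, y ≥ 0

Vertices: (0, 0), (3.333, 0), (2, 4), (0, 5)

Evaluate the objective at each vertex of the feasible region:
  z(0, 0) = 0
  z(3.333, 0) = 36.67
  z(2, 4) = 50  ←
  z(0, 5) = 35
The maximum is at x = 2, y = 4.

(2, 4)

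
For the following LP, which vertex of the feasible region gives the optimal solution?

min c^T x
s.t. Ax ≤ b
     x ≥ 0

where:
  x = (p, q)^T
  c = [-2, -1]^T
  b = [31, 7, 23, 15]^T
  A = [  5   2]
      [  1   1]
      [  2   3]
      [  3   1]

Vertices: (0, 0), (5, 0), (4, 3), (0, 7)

Evaluate the objective at each vertex of the feasible region:
  z(0, 0) = 0
  z(5, 0) = -10
  z(4, 3) = -11  ←
  z(0, 7) = -7
The minimum is at p = 4, q = 3.

(4, 3)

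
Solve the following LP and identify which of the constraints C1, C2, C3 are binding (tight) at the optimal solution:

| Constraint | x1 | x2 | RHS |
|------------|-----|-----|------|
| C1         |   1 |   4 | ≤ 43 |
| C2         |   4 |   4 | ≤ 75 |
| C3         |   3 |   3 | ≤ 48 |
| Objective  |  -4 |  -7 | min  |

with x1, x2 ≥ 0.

At x1 = 7, x2 = 9, compute slack b - a·x for each constraint:
  C1: 43 − 43 = 0  (binding)
  C2: 75 − 64 = 11  (slack)
  C3: 48 − 48 = 0  (binding)

Optimal: x1 = 7, x2 = 9
Binding: C1, C3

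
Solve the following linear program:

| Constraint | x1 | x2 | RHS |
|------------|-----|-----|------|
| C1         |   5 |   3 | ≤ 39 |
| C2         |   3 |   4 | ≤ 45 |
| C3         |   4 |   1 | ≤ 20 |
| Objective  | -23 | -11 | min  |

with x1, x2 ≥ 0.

Evaluate the objective at each vertex of the feasible region:
  z(0, 0) = 0
  z(5, 0) = -115
  z(3, 8) = -157  ←
  z(1.909, 9.818) = -151.9
  z(0, 11.25) = -123.8
The minimum is at x1 = 3, x2 = 8.

x1 = 3, x2 = 8, z = -157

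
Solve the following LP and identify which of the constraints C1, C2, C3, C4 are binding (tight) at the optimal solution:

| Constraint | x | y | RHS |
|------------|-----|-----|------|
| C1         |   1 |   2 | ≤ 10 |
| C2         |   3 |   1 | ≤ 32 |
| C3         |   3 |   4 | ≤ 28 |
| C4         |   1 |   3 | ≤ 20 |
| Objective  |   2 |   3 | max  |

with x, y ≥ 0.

At x = 8, y = 1, compute slack b - a·x for each constraint:
  C1: 10 − 10 = 0  (binding)
  C2: 32 − 25 = 7  (slack)
  C3: 28 − 28 = 0  (binding)
  C4: 20 − 11 = 9  (slack)

Optimal: x = 8, y = 1
Binding: C1, C3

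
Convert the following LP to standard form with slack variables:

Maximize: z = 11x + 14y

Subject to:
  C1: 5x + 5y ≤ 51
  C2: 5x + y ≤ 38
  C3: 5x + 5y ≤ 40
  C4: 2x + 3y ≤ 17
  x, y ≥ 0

max z = 11x + 14y

s.t.
  5x + 5y + s1 = 51
  5x + y + s2 = 38
  5x + 5y + s3 = 40
  2x + 3y + s4 = 17
  x, y, s1, s2, s3, s4 ≥ 0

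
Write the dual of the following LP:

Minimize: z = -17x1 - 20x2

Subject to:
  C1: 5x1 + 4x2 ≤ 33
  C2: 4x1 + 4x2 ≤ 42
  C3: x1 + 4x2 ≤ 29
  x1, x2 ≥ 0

Primal min cᵀx s.t. Ax ≤ b, x ≥ 0  →  Dual max −bᵀy s.t. Aᵀy ≥ −c, y ≥ 0.

Maximize: z = -33y1 - 42y2 - 29y3

Subject to:
  5y1 + 4y2 + y3 ≥ 17
  4y1 + 4y2 + 4y3 ≥ 20
  y1, y2, y3 ≥ 0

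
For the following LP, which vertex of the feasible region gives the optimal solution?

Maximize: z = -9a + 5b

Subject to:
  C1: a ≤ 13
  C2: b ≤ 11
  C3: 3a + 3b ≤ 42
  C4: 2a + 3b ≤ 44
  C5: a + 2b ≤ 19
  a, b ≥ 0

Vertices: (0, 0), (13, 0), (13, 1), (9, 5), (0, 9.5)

Evaluate the objective at each vertex of the feasible region:
  z(0, 0) = 0
  z(13, 0) = -117
  z(13, 1) = -112
  z(9, 5) = -56
  z(0, 9.5) = 47.5  ←
The maximum is at a = 0, b = 9.5.

(0, 9.5)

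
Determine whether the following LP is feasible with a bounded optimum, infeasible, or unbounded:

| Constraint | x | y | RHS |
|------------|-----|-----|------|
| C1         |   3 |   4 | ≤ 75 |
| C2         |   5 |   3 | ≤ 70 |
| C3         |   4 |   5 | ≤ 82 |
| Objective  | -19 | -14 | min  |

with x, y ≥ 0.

Feasible with a bounded optimal solution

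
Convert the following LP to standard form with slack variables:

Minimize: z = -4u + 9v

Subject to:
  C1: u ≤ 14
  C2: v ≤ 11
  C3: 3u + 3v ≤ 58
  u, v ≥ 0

min z = -4u + 9v

s.t.
  u + s1 = 14
  v + s2 = 11
  3u + 3v + s3 = 58
  u, v, s1, s2, s3 ≥ 0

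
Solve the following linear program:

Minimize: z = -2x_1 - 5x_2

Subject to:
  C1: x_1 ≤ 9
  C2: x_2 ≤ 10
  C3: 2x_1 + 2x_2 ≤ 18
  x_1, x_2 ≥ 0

Evaluate the objective at each vertex of the feasible region:
  z(0, 0) = 0
  z(9, 0) = -18
  z(0, 9) = -45  ←
The minimum is at x_1 = 0, x_2 = 9.

x_1 = 0, x_2 = 9, z = -45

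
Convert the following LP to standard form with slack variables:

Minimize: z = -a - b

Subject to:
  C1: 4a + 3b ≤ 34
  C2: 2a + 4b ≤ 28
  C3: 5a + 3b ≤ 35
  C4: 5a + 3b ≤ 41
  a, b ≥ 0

min z = -a - b

s.t.
  4a + 3b + s1 = 34
  2a + 4b + s2 = 28
  5a + 3b + s3 = 35
  5a + 3b + s4 = 41
  a, b, s1, s2, s3, s4 ≥ 0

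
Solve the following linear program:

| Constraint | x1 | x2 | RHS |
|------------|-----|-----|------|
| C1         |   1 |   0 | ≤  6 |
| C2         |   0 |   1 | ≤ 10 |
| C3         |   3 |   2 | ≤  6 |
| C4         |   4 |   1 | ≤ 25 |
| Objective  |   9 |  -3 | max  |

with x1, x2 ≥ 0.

Evaluate the objective at each vertex of the feasible region:
  z(0, 0) = 0
  z(2, 0) = 18  ←
  z(0, 3) = -9
The maximum is at x1 = 2, x2 = 0.

x1 = 2, x2 = 0, z = 18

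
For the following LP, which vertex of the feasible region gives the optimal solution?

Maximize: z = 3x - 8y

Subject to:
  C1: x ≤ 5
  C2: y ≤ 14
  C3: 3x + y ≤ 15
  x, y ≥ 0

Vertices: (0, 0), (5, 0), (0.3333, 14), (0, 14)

Evaluate the objective at each vertex of the feasible region:
  z(0, 0) = 0
  z(5, 0) = 15  ←
  z(0.3333, 14) = -111
  z(0, 14) = -112
The maximum is at x = 5, y = 0.

(5, 0)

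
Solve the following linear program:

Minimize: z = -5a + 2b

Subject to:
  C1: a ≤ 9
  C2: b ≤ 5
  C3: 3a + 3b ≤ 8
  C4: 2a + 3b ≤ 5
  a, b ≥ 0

Evaluate the objective at each vertex of the feasible region:
  z(0, 0) = 0
  z(2.5, 0) = -12.5  ←
  z(0, 1.667) = 3.333
The minimum is at a = 2.5, b = 0.

a = 2.5, b = 0, z = -12.5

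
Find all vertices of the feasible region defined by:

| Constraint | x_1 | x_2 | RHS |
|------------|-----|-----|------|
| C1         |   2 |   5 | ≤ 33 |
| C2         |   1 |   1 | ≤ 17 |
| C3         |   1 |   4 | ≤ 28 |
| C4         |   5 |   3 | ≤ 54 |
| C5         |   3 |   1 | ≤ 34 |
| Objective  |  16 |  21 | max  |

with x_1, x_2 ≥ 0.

(0, 0), (10.8, 0), (9, 3), (0, 6.6)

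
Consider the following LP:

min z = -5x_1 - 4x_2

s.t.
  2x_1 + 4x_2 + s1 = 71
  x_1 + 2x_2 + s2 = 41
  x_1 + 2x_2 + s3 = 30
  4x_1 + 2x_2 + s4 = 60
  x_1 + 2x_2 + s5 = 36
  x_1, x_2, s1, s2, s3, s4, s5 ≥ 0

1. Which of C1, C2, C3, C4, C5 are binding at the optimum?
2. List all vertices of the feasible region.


1. C3, C4
2. (0, 0), (15, 0), (10, 10), (0, 15)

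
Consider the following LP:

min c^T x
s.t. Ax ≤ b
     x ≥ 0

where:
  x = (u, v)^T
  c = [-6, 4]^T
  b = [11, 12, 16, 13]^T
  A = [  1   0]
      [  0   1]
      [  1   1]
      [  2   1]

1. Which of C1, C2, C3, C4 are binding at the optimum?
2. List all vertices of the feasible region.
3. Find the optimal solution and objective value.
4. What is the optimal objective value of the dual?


1. C4
2. (0, 0), (6.5, 0), (0.5, 12), (0, 12)
3. u = 6.5, v = 0, z = -39
4. -39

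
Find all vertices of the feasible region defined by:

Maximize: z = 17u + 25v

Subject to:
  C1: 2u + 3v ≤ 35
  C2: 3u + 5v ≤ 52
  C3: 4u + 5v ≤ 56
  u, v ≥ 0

(0, 0), (14, 0), (4, 8), (0, 10.4)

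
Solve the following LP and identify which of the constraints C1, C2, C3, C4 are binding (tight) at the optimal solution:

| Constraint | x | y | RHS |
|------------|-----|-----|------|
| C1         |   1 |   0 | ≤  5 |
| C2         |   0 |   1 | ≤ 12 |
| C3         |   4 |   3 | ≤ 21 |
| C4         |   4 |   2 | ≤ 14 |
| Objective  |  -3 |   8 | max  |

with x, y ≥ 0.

At x = 0, y = 7, compute slack b - a·x for each constraint:
  C1: 5 − 0 = 5  (slack)
  C2: 12 − 7 = 5  (slack)
  C3: 21 − 21 = 0  (binding)
  C4: 14 − 14 = 0  (binding)

Optimal: x = 0, y = 7
Binding: C3, C4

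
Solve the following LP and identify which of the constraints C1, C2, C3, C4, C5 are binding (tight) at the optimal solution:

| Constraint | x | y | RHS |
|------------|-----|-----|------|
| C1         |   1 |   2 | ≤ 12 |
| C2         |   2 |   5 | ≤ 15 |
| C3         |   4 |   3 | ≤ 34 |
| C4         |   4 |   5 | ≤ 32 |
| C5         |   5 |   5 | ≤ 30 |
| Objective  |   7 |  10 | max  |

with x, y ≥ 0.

At x = 5, y = 1, compute slack b - a·x for each constraint:
  C1: 12 − 7 = 5  (slack)
  C2: 15 − 15 = 0  (binding)
  C3: 34 − 23 = 11  (slack)
  C4: 32 − 25 = 7  (slack)
  C5: 30 − 30 = 0  (binding)

Optimal: x = 5, y = 1
Binding: C2, C5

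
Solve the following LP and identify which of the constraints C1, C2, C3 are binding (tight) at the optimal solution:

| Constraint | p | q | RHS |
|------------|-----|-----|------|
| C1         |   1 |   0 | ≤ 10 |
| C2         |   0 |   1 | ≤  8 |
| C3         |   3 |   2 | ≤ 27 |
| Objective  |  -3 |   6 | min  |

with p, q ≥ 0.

At p = 9, q = 0, compute slack b - a·x for each constraint:
  C1: 10 − 9 = 1  (slack)
  C2: 8 − 0 = 8  (slack)
  C3: 27 − 27 = 0  (binding)

Optimal: p = 9, q = 0
Binding: C3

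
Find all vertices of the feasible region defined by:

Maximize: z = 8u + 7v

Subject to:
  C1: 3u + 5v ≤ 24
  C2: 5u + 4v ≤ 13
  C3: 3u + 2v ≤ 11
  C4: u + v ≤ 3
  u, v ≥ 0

(0, 0), (2.6, 0), (1, 2), (0, 3)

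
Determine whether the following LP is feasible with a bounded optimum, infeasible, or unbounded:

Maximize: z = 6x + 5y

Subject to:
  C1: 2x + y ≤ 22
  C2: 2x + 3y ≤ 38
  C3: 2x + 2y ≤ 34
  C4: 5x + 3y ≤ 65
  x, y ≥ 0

Feasible with a bounded optimal solution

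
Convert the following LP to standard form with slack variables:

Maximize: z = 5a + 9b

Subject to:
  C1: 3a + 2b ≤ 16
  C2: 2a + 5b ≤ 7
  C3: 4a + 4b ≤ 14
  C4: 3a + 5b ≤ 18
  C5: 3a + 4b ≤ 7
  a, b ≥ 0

max z = 5a + 9b

s.t.
  3a + 2b + s1 = 16
  2a + 5b + s2 = 7
  4a + 4b + s3 = 14
  3a + 5b + s4 = 18
  3a + 4b + s5 = 7
  a, b, s1, s2, s3, s4, s5 ≥ 0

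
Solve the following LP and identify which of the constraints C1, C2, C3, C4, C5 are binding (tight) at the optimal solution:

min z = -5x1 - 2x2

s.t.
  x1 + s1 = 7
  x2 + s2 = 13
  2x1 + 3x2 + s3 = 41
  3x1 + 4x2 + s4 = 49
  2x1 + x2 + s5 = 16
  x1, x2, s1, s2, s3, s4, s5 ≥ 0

At x1 = 7, x2 = 2, compute slack b - a·x for each constraint:
  C1: 7 − 7 = 0  (binding)
  C2: 13 − 2 = 11  (slack)
  C3: 41 − 20 = 21  (slack)
  C4: 49 − 29 = 20  (slack)
  C5: 16 − 16 = 0  (binding)

Optimal: x1 = 7, x2 = 2
Binding: C1, C5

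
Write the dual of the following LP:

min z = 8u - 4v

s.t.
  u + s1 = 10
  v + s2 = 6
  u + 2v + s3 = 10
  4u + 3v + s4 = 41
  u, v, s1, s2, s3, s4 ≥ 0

Primal min cᵀx s.t. Ax ≤ b, x ≥ 0  →  Dual max −bᵀy s.t. Aᵀy ≥ −c, y ≥ 0.

Maximize: z = -10y1 - 6y2 - 10y3 - 41y4

Subject to:
  y1 + y3 + 4y4 ≥ -8
  y2 + 2y3 + 3y4 ≥ 4
  y1, y2, y3, y4 ≥ 0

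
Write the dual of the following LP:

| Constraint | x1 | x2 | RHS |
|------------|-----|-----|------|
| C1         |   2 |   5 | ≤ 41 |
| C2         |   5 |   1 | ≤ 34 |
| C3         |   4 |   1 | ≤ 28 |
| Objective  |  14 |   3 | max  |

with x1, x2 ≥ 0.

Primal max cᵀx s.t. Ax ≤ b, x ≥ 0  →  Dual min bᵀy s.t. Aᵀy ≥ c, y ≥ 0.

Minimize: z = 41y1 + 34y2 + 28y3

Subject to:
  2y1 + 5y2 + 4y3 ≥ 14
  5y1 + y2 + y3 ≥ 3
  y1, y2, y3 ≥ 0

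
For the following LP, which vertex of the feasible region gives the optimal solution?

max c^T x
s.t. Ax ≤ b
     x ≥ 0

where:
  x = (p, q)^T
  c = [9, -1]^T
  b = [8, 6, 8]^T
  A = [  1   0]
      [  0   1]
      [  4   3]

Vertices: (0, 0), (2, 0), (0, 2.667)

Evaluate the objective at each vertex of the feasible region:
  z(0, 0) = 0
  z(2, 0) = 18  ←
  z(0, 2.667) = -2.667
The maximum is at p = 2, q = 0.

(2, 0)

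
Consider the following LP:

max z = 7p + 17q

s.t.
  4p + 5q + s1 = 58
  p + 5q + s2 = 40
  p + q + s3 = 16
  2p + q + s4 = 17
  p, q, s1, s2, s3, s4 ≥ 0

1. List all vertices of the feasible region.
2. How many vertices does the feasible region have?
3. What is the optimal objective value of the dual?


1. (0, 0), (8.5, 0), (5, 7), (0, 8)
2. 4
3. 154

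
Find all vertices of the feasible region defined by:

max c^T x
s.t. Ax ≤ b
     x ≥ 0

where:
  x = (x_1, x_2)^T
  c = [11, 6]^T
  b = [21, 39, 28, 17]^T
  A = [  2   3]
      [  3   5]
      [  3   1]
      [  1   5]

(0, 0), (9.333, 0), (9, 1), (7.714, 1.857), (0, 3.4)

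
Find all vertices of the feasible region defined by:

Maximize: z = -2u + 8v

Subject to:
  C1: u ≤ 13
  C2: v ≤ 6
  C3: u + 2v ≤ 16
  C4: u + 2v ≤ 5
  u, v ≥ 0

(0, 0), (5, 0), (0, 2.5)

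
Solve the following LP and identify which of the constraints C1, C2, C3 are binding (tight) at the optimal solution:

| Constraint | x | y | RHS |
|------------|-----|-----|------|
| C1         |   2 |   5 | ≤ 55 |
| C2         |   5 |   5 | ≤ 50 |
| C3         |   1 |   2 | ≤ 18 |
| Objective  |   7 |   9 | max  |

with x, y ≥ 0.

At x = 2, y = 8, compute slack b - a·x for each constraint:
  C1: 55 − 44 = 11  (slack)
  C2: 50 − 50 = 0  (binding)
  C3: 18 − 18 = 0  (binding)

Optimal: x = 2, y = 8
Binding: C2, C3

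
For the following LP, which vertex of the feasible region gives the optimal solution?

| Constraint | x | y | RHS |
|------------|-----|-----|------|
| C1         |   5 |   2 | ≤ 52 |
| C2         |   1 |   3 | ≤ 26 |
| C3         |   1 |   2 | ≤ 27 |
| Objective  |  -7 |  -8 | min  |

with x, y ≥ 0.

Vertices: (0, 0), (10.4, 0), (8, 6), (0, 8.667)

Evaluate the objective at each vertex of the feasible region:
  z(0, 0) = 0
  z(10.4, 0) = -72.8
  z(8, 6) = -104  ←
  z(0, 8.667) = -69.33
The minimum is at x = 8, y = 6.

(8, 6)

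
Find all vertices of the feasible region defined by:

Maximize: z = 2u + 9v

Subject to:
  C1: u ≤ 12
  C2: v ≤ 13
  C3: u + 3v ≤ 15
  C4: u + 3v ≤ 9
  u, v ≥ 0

(0, 0), (9, 0), (0, 3)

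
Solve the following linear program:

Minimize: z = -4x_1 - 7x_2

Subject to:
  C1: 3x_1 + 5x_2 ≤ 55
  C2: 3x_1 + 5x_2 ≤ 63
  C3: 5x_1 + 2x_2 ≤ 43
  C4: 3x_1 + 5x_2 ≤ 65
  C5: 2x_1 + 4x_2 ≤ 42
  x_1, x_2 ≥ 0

Evaluate the objective at each vertex of the feasible region:
  z(0, 0) = 0
  z(8.6, 0) = -34.4
  z(5.526, 7.684) = -75.89
  z(5, 8) = -76  ←
  z(0, 10.5) = -73.5
The minimum is at x_1 = 5, x_2 = 8.

x_1 = 5, x_2 = 8, z = -76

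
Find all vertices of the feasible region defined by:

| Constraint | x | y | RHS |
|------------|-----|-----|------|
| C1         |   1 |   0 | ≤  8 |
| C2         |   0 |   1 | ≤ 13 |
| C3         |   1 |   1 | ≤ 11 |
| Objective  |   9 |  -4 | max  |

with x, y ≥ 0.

(0, 0), (8, 0), (8, 3), (0, 11)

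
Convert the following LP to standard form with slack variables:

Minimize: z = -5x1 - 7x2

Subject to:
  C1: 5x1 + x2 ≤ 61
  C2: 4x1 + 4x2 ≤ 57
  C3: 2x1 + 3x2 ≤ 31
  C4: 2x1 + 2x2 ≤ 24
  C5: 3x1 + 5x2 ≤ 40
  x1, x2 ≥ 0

min z = -5x1 - 7x2

s.t.
  5x1 + x2 + s1 = 61
  4x1 + 4x2 + s2 = 57
  2x1 + 3x2 + s3 = 31
  2x1 + 2x2 + s4 = 24
  3x1 + 5x2 + s5 = 40
  x1, x2, s1, s2, s3, s4, s5 ≥ 0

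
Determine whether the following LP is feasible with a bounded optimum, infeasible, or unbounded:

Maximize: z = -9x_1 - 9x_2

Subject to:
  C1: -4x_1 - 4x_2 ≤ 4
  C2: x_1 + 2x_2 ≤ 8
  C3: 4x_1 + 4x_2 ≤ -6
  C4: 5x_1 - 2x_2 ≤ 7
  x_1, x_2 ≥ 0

Infeasible (no feasible solution exists)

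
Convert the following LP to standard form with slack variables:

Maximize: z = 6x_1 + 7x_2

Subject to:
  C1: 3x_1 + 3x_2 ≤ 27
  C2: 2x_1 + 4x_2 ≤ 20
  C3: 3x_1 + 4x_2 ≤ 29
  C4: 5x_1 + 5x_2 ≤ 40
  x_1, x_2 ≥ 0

max z = 6x_1 + 7x_2

s.t.
  3x_1 + 3x_2 + s1 = 27
  2x_1 + 4x_2 + s2 = 20
  3x_1 + 4x_2 + s3 = 29
  5x_1 + 5x_2 + s4 = 40
  x_1, x_2, s1, s2, s3, s4 ≥ 0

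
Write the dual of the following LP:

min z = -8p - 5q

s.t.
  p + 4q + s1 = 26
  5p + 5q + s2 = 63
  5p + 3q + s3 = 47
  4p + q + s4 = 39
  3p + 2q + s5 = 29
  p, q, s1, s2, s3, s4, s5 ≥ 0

Primal min cᵀx s.t. Ax ≤ b, x ≥ 0  →  Dual max −bᵀy s.t. Aᵀy ≥ −c, y ≥ 0.

Maximize: z = -26y1 - 63y2 - 47y3 - 39y4 - 29y5

Subject to:
  y1 + 5y2 + 5y3 + 4y4 + 3y5 ≥ 8
  4y1 + 5y2 + 3y3 + y4 + 2y5 ≥ 5
  y1, y2, y3, y4, y5 ≥ 0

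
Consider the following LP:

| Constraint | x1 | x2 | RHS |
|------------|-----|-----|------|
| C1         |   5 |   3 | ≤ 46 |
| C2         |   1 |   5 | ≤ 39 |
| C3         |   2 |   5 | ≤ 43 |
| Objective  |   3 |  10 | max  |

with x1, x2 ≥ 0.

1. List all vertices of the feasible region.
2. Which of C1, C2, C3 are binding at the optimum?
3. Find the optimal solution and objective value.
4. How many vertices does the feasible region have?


1. (0, 0), (9.2, 0), (5.316, 6.474), (4, 7), (0, 7.8)
2. C2, C3
3. x1 = 4, x2 = 7, z = 82
4. 5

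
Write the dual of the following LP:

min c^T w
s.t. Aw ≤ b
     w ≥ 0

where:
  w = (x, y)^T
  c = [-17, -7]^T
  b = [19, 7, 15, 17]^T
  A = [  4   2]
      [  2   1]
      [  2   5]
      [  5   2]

Primal min cᵀx s.t. Ax ≤ b, x ≥ 0  →  Dual max −bᵀy s.t. Aᵀy ≥ −c, y ≥ 0.

Maximize: z = -19y1 - 7y2 - 15y3 - 17y4

Subject to:
  4y1 + 2y2 + 2y3 + 5y4 ≥ 17
  2y1 + y2 + 5y3 + 2y4 ≥ 7
  y1, y2, y3, y4 ≥ 0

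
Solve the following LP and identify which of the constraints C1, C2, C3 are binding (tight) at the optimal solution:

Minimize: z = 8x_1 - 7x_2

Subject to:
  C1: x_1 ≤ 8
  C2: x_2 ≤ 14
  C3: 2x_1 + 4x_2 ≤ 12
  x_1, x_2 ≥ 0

At x_1 = 0, x_2 = 3, compute slack b - a·x for each constraint:
  C1: 8 − 0 = 8  (slack)
  C2: 14 − 3 = 11  (slack)
  C3: 12 − 12 = 0  (binding)

Optimal: x_1 = 0, x_2 = 3
Binding: C3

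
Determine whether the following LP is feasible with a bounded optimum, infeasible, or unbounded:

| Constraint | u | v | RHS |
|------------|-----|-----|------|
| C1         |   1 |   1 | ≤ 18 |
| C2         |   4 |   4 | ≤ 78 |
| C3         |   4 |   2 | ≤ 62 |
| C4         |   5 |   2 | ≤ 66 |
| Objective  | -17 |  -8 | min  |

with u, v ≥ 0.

Feasible with a bounded optimal solution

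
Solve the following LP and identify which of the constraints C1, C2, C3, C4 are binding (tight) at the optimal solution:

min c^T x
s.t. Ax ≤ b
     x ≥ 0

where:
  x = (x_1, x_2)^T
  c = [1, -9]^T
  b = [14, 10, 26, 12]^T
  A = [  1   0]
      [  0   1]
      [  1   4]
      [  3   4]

At x_1 = 0, x_2 = 3, compute slack b - a·x for each constraint:
  C1: 14 − 0 = 14  (slack)
  C2: 10 − 3 = 7  (slack)
  C3: 26 − 12 = 14  (slack)
  C4: 12 − 12 = 0  (binding)

Optimal: x_1 = 0, x_2 = 3
Binding: C4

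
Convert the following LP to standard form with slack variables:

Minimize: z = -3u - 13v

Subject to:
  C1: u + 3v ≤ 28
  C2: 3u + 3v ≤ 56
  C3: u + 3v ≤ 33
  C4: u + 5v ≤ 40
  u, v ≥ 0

min z = -3u - 13v

s.t.
  u + 3v + s1 = 28
  3u + 3v + s2 = 56
  u + 3v + s3 = 33
  u + 5v + s4 = 40
  u, v, s1, s2, s3, s4 ≥ 0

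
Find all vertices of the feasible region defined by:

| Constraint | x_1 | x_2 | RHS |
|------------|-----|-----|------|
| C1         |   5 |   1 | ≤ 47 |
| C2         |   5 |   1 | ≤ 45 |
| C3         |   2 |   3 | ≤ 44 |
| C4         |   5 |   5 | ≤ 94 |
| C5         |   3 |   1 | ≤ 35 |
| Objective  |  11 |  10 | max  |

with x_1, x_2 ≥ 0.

(0, 0), (9, 0), (7, 10), (0, 14.67)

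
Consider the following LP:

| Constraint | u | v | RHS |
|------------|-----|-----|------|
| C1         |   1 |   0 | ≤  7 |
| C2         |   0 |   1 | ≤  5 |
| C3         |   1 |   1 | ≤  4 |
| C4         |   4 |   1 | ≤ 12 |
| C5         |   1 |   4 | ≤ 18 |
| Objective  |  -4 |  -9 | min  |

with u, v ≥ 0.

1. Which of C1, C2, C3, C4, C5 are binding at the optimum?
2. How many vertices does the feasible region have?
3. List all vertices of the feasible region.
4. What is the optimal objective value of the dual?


1. C3
2. 4
3. (0, 0), (3, 0), (2.667, 1.333), (0, 4)
4. -36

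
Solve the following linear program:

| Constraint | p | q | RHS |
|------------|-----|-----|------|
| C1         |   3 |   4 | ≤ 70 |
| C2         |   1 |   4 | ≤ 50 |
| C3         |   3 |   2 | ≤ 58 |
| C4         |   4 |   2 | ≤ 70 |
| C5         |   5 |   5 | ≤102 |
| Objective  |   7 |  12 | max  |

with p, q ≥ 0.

Evaluate the objective at each vertex of the feasible region:
  z(0, 0) = 0
  z(17.5, 0) = 122.5
  z(14.6, 5.8) = 171.8
  z(11.6, 8.8) = 186.8
  z(10, 10) = 190  ←
  z(0, 12.5) = 150
The maximum is at p = 10, q = 10.

p = 10, q = 10, z = 190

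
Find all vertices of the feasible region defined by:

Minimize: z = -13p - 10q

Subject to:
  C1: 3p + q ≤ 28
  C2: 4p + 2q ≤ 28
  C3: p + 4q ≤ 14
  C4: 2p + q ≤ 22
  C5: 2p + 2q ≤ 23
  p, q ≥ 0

(0, 0), (7, 0), (6, 2), (0, 3.5)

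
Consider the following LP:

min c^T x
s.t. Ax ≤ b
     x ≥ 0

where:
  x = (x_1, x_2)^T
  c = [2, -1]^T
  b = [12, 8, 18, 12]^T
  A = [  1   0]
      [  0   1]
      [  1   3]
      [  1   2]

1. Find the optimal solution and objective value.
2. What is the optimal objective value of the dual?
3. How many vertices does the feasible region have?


1. x_1 = 0, x_2 = 6, z = -6
2. -6
3. 3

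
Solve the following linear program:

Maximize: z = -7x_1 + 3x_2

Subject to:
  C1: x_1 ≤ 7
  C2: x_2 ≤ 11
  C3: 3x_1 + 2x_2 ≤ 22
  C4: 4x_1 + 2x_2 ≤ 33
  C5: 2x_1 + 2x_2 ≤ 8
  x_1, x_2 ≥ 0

Evaluate the objective at each vertex of the feasible region:
  z(0, 0) = 0
  z(4, 0) = -28
  z(0, 4) = 12  ←
The maximum is at x_1 = 0, x_2 = 4.

x_1 = 0, x_2 = 4, z = 12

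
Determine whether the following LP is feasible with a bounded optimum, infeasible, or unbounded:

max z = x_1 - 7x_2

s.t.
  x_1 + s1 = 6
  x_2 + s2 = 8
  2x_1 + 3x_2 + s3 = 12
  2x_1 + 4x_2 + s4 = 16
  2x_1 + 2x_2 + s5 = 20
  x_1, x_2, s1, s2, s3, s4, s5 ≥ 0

Feasible with a bounded optimal solution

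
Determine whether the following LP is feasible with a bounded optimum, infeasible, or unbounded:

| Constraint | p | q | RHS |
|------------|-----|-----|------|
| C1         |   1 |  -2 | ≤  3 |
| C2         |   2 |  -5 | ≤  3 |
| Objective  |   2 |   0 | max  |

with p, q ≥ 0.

Unbounded (objective can increase without bound)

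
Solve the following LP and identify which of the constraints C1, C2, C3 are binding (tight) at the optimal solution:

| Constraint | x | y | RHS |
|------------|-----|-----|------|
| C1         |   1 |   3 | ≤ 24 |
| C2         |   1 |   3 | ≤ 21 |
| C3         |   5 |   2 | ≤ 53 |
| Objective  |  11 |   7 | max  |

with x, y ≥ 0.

At x = 9, y = 4, compute slack b - a·x for each constraint:
  C1: 24 − 21 = 3  (slack)
  C2: 21 − 21 = 0  (binding)
  C3: 53 − 53 = 0  (binding)

Optimal: x = 9, y = 4
Binding: C2, C3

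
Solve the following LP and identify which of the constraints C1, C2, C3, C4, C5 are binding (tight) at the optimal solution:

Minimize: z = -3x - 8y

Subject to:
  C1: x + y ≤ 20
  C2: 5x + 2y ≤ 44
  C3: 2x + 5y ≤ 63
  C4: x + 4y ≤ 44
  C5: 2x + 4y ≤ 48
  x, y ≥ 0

At x = 4, y = 10, compute slack b - a·x for each constraint:
  C1: 20 − 14 = 6  (slack)
  C2: 44 − 40 = 4  (slack)
  C3: 63 − 58 = 5  (slack)
  C4: 44 − 44 = 0  (binding)
  C5: 48 − 48 = 0  (binding)

Optimal: x = 4, y = 10
Binding: C4, C5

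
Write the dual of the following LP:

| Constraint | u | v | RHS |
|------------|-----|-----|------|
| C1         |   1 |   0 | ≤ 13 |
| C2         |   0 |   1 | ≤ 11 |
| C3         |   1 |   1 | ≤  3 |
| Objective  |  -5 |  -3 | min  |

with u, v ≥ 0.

Primal min cᵀx s.t. Ax ≤ b, x ≥ 0  →  Dual max −bᵀy s.t. Aᵀy ≥ −c, y ≥ 0.

Maximize: z = -13y1 - 11y2 - 3y3

Subject to:
  y1 + y3 ≥ 5
  y2 + y3 ≥ 3
  y1, y2, y3 ≥ 0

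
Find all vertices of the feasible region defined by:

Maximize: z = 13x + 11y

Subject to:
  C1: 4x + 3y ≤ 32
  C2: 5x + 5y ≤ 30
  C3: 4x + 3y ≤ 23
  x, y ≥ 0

(0, 0), (5.75, 0), (5, 1), (0, 6)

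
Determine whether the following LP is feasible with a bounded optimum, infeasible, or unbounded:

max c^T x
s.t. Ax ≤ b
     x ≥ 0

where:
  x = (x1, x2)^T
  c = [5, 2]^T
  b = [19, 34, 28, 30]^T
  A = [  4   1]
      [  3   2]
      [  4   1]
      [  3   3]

Feasible with a bounded optimal solution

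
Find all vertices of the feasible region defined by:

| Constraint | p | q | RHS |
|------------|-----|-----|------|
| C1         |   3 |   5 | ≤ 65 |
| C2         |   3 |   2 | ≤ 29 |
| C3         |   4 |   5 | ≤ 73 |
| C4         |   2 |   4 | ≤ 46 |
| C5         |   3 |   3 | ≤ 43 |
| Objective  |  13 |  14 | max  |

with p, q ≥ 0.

(0, 0), (9.667, 0), (3, 10), (0, 11.5)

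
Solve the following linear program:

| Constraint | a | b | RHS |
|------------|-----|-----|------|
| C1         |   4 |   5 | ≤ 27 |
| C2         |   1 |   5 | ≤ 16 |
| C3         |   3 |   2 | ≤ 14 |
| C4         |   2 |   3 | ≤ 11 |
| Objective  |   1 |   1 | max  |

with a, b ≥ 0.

Evaluate the objective at each vertex of the feasible region:
  z(0, 0) = 0
  z(4.667, 0) = 4.667
  z(4, 1) = 5  ←
  z(1, 3) = 4
  z(0, 3.2) = 3.2
The maximum is at a = 4, b = 1.

a = 4, b = 1, z = 5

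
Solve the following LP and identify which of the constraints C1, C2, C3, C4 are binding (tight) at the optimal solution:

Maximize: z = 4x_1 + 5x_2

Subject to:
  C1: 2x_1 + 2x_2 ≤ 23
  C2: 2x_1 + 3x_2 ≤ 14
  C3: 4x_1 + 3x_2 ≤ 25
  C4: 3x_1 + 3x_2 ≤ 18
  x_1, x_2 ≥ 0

At x_1 = 4, x_2 = 2, compute slack b - a·x for each constraint:
  C1: 23 − 12 = 11  (slack)
  C2: 14 − 14 = 0  (binding)
  C3: 25 − 22 = 3  (slack)
  C4: 18 − 18 = 0  (binding)

Optimal: x_1 = 4, x_2 = 2
Binding: C2, C4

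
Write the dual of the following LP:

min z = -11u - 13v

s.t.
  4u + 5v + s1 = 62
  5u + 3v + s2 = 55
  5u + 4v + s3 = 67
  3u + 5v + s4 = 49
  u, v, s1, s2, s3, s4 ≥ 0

Primal min cᵀx s.t. Ax ≤ b, x ≥ 0  →  Dual max −bᵀy s.t. Aᵀy ≥ −c, y ≥ 0.

Maximize: z = -62y1 - 55y2 - 67y3 - 49y4

Subject to:
  4y1 + 5y2 + 5y3 + 3y4 ≥ 11
  5y1 + 3y2 + 4y3 + 5y4 ≥ 13
  y1, y2, y3, y4 ≥ 0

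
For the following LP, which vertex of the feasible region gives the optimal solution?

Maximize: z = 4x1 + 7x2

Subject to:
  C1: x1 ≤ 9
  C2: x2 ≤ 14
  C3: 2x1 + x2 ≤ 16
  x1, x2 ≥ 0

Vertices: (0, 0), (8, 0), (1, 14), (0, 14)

Evaluate the objective at each vertex of the feasible region:
  z(0, 0) = 0
  z(8, 0) = 32
  z(1, 14) = 102  ←
  z(0, 14) = 98
The maximum is at x1 = 1, x2 = 14.

(1, 14)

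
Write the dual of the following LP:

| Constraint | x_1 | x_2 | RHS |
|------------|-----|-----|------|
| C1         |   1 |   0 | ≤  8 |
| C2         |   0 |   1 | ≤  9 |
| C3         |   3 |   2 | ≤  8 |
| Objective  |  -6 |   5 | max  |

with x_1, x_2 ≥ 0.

Primal max cᵀx s.t. Ax ≤ b, x ≥ 0  →  Dual min bᵀy s.t. Aᵀy ≥ c, y ≥ 0.

Minimize: z = 8y1 + 9y2 + 8y3

Subject to:
  y1 + 3y3 ≥ -6
  y2 + 2y3 ≥ 5
  y1, y2, y3 ≥ 0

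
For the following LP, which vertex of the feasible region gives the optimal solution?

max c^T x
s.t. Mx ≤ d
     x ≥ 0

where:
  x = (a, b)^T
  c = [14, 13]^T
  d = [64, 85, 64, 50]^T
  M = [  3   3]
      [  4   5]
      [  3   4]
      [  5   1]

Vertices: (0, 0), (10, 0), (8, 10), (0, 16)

Evaluate the objective at each vertex of the feasible region:
  z(0, 0) = 0
  z(10, 0) = 140
  z(8, 10) = 242  ←
  z(0, 16) = 208
The maximum is at a = 8, b = 10.

(8, 10)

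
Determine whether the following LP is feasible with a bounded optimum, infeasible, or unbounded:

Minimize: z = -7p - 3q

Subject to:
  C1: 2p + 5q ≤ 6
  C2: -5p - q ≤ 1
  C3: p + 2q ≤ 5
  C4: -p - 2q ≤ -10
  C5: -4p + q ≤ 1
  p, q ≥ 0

Infeasible (no feasible solution exists)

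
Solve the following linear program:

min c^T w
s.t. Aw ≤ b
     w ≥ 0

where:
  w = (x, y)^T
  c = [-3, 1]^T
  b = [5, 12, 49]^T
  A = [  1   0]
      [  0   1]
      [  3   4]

Evaluate the objective at each vertex of the feasible region:
  z(0, 0) = 0
  z(5, 0) = -15  ←
  z(5, 8.5) = -6.5
  z(0.3333, 12) = 11
  z(0, 12) = 12
The minimum is at x = 5, y = 0.

x = 5, y = 0, z = -15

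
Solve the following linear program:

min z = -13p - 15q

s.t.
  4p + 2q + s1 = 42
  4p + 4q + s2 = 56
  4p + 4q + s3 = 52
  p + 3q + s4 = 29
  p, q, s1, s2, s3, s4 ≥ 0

Evaluate the objective at each vertex of the feasible region:
  z(0, 0) = 0
  z(10.5, 0) = -136.5
  z(8, 5) = -179
  z(5, 8) = -185  ←
  z(0, 9.667) = -145
The minimum is at p = 5, q = 8.

p = 5, q = 8, z = -185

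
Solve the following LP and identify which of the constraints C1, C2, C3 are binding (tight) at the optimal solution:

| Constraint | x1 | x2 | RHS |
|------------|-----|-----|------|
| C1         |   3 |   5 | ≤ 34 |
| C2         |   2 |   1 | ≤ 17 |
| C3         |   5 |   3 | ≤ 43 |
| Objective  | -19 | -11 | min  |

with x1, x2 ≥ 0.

At x1 = 8, x2 = 1, compute slack b - a·x for each constraint:
  C1: 34 − 29 = 5  (slack)
  C2: 17 − 17 = 0  (binding)
  C3: 43 − 43 = 0  (binding)

Optimal: x1 = 8, x2 = 1
Binding: C2, C3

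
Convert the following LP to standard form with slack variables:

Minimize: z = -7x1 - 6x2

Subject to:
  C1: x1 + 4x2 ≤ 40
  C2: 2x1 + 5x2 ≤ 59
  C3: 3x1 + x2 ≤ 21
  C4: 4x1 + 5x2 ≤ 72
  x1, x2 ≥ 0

min z = -7x1 - 6x2

s.t.
  x1 + 4x2 + s1 = 40
  2x1 + 5x2 + s2 = 59
  3x1 + x2 + s3 = 21
  4x1 + 5x2 + s4 = 72
  x1, x2, s1, s2, s3, s4 ≥ 0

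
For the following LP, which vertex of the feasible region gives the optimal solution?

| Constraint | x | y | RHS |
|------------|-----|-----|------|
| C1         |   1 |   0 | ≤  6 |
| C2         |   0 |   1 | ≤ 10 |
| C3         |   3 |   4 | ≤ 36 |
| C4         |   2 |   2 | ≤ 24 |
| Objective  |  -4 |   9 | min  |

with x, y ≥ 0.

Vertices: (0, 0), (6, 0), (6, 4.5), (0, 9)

Evaluate the objective at each vertex of the feasible region:
  z(0, 0) = 0
  z(6, 0) = -24  ←
  z(6, 4.5) = 16.5
  z(0, 9) = 81
The minimum is at x = 6, y = 0.

(6, 0)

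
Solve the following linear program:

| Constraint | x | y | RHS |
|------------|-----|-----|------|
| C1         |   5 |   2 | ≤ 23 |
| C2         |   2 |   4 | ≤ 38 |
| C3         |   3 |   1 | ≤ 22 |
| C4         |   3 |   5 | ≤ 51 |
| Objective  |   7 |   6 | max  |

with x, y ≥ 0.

Evaluate the objective at each vertex of the feasible region:
  z(0, 0) = 0
  z(4.6, 0) = 32.2
  z(1, 9) = 61  ←
  z(0, 9.5) = 57
The maximum is at x = 1, y = 9.

x = 1, y = 9, z = 61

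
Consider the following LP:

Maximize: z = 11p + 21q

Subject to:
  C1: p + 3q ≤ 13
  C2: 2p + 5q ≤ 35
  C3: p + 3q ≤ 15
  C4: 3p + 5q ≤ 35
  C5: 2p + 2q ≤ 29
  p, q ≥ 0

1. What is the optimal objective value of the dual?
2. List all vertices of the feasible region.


1. 131
2. (0, 0), (11.67, 0), (10, 1), (0, 4.333)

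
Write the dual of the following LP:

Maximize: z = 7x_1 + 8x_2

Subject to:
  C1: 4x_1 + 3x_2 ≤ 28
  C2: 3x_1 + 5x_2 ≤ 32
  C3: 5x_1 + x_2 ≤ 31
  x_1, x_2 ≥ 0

Primal max cᵀx s.t. Ax ≤ b, x ≥ 0  →  Dual min bᵀy s.t. Aᵀy ≥ c, y ≥ 0.

Minimize: z = 28y1 + 32y2 + 31y3

Subject to:
  4y1 + 3y2 + 5y3 ≥ 7
  3y1 + 5y2 + y3 ≥ 8
  y1, y2, y3 ≥ 0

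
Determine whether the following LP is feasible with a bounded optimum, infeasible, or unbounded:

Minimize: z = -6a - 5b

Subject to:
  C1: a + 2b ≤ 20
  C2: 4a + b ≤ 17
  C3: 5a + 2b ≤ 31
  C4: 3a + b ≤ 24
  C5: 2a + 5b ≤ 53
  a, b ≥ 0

Feasible with a bounded optimal solution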